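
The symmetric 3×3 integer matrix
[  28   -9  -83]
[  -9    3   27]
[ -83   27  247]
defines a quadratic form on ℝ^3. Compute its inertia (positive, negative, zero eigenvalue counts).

step 0: pivot 28 → sign +
step 1: pivot 3/28 → sign +
step 2: row/col 2 already zero → sign 0
signature = (2, 0, 1)

Answer: (2, 0, 1)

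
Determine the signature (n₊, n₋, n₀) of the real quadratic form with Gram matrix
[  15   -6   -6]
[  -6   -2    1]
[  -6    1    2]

step 0: pivot 15 → sign +
step 1: pivot -22/5 → sign −
step 2: pivot 1/22 → sign +
signature = (2, 1, 0)

Answer: (2, 1, 0)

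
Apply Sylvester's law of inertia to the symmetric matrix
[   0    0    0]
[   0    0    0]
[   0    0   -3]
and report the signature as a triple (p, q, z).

step 0: pivot -3 → sign −
step 1: row/col 1 already zero → sign 0
step 2: row/col 2 already zero → sign 0
signature = (0, 1, 2)

Answer: (0, 1, 2)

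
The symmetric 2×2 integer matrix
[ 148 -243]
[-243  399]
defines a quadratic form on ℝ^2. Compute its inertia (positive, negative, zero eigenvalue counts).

Answer: (2, 0, 0)

Derivation:
step 0: pivot 148 → sign +
step 1: pivot 3/148 → sign +
signature = (2, 0, 0)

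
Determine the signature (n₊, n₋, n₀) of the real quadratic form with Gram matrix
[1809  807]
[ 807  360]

Answer: (1, 1, 0)

Derivation:
step 0: pivot 1809 → sign +
step 1: pivot -1/201 → sign −
signature = (1, 1, 0)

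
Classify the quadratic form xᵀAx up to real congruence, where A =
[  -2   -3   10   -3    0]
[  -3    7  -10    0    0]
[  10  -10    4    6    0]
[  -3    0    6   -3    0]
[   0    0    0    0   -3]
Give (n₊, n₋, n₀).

Answer: (2, 3, 0)

Derivation:
step 0: pivot -2 → sign −
step 1: pivot 23/2 → sign +
step 2: pivot -8/23 → sign −
step 3: pivot 3/2 → sign +
step 4: pivot -3 → sign −
signature = (2, 3, 0)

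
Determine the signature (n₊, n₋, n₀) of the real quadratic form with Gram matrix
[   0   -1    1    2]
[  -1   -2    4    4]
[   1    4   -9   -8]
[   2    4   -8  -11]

step 0: pivot -2 → sign −
step 1: pivot 1/2 → sign +
step 2: pivot -3 → sign −
step 3: pivot -3 → sign −
signature = (1, 3, 0)

Answer: (1, 3, 0)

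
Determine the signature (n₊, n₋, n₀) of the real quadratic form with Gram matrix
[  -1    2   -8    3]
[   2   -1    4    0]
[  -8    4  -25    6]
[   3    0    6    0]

Answer: (2, 2, 0)

Derivation:
step 0: pivot -1 → sign −
step 1: pivot 3 → sign +
step 2: pivot -9 → sign −
step 3: pivot 1 → sign +
signature = (2, 2, 0)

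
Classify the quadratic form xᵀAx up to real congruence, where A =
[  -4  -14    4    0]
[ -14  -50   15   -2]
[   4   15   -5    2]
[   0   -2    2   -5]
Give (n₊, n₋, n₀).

step 0: pivot -4 → sign −
step 1: pivot -1 → sign −
step 2: pivot -1 → sign −
step 3: row/col 3 already zero → sign 0
signature = (0, 3, 1)

Answer: (0, 3, 1)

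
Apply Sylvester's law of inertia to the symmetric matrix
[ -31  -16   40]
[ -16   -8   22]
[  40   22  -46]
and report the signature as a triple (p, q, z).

Answer: (1, 2, 0)

Derivation:
step 0: pivot -31 → sign −
step 1: pivot 8/31 → sign +
step 2: pivot -3/2 → sign −
signature = (1, 2, 0)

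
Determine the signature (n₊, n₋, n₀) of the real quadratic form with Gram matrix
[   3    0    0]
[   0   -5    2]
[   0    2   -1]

Answer: (1, 2, 0)

Derivation:
step 0: pivot 3 → sign +
step 1: pivot -5 → sign −
step 2: pivot -1/5 → sign −
signature = (1, 2, 0)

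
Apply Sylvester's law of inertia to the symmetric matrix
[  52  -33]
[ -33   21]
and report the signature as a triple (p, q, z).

step 0: pivot 52 → sign +
step 1: pivot 3/52 → sign +
signature = (2, 0, 0)

Answer: (2, 0, 0)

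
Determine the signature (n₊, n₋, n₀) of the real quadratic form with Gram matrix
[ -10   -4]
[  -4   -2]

Answer: (0, 2, 0)

Derivation:
step 0: pivot -10 → sign −
step 1: pivot -2/5 → sign −
signature = (0, 2, 0)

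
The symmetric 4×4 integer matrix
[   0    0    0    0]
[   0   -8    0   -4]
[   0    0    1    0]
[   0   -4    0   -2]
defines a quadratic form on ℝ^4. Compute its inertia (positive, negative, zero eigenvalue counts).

step 0: pivot -8 → sign −
step 1: pivot 1 → sign +
step 2: row/col 2 already zero → sign 0
step 3: row/col 3 already zero → sign 0
signature = (1, 1, 2)

Answer: (1, 1, 2)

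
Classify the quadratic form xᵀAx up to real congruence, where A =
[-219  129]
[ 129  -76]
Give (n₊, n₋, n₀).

step 0: pivot -219 → sign −
step 1: pivot -1/73 → sign −
signature = (0, 2, 0)

Answer: (0, 2, 0)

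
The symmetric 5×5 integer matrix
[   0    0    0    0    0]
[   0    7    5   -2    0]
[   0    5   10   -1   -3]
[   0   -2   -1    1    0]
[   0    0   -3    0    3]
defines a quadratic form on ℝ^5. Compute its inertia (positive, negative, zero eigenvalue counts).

step 0: pivot 7 → sign +
step 1: pivot 45/7 → sign +
step 2: pivot 2/5 → sign +
step 3: pivot 3/2 → sign +
step 4: row/col 4 already zero → sign 0
signature = (4, 0, 1)

Answer: (4, 0, 1)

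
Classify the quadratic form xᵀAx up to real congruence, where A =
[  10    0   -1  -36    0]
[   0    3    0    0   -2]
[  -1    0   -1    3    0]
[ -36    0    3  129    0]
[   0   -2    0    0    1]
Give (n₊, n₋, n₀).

Answer: (2, 3, 0)

Derivation:
step 0: pivot 10 → sign +
step 1: pivot 3 → sign +
step 2: pivot -11/10 → sign −
step 3: pivot -3/11 → sign −
step 4: pivot -1/3 → sign −
signature = (2, 3, 0)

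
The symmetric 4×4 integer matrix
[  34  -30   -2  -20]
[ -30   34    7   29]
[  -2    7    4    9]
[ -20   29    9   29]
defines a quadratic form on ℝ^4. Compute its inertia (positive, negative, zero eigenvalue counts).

step 0: pivot 34 → sign +
step 1: pivot 128/17 → sign +
step 2: pivot 31/128 → sign +
step 3: pivot 3/31 → sign +
signature = (4, 0, 0)

Answer: (4, 0, 0)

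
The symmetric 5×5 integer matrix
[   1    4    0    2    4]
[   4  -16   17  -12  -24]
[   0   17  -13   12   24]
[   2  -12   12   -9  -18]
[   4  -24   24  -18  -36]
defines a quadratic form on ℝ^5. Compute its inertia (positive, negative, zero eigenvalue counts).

step 0: pivot 1 → sign +
step 1: pivot -32 → sign −
step 2: pivot -127/32 → sign −
step 3: pivot -3/127 → sign −
step 4: row/col 4 already zero → sign 0
signature = (1, 3, 1)

Answer: (1, 3, 1)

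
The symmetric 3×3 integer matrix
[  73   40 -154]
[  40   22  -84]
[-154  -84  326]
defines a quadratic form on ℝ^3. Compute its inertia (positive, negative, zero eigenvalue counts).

step 0: pivot 73 → sign +
step 1: pivot 6/73 → sign +
step 2: pivot -2/3 → sign −
signature = (2, 1, 0)

Answer: (2, 1, 0)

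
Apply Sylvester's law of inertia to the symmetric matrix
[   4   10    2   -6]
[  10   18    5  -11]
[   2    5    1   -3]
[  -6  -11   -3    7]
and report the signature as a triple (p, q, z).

step 0: pivot 4 → sign +
step 1: pivot -7 → sign −
step 2: pivot 2/7 → sign +
step 3: row/col 3 already zero → sign 0
signature = (2, 1, 1)

Answer: (2, 1, 1)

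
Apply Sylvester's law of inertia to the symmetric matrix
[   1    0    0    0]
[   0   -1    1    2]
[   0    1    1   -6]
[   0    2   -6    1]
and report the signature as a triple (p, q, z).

step 0: pivot 1 → sign +
step 1: pivot -1 → sign −
step 2: pivot 2 → sign +
step 3: pivot -3 → sign −
signature = (2, 2, 0)

Answer: (2, 2, 0)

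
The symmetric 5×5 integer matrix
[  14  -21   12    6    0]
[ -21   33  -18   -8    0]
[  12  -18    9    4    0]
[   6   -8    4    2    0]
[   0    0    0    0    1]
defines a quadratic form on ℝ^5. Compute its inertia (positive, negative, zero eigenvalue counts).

Answer: (3, 2, 0)

Derivation:
step 0: pivot 14 → sign +
step 1: pivot 3/2 → sign +
step 2: pivot -9/7 → sign −
step 3: pivot -2/9 → sign −
step 4: pivot 1 → sign +
signature = (3, 2, 0)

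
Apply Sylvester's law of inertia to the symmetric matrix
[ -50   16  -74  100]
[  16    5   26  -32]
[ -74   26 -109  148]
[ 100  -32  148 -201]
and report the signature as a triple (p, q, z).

step 0: pivot -50 → sign −
step 1: pivot 253/25 → sign +
step 2: pivot -3/253 → sign −
step 3: pivot -1 → sign −
signature = (1, 3, 0)

Answer: (1, 3, 0)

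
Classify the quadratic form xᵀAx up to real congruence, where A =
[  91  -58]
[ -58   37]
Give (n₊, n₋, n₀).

Answer: (2, 0, 0)

Derivation:
step 0: pivot 91 → sign +
step 1: pivot 3/91 → sign +
signature = (2, 0, 0)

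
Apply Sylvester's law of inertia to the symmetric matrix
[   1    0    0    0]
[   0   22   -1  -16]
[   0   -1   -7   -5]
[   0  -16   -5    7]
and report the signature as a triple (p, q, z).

step 0: pivot 1 → sign +
step 1: pivot 22 → sign +
step 2: pivot -155/22 → sign −
step 3: pivot 3/155 → sign +
signature = (3, 1, 0)

Answer: (3, 1, 0)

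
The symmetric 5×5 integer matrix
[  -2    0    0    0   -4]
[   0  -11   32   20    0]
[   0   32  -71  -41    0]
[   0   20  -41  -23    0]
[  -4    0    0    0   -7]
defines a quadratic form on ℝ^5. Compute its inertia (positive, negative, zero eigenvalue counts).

Answer: (2, 2, 1)

Derivation:
step 0: pivot -2 → sign −
step 1: pivot -11 → sign −
step 2: pivot 243/11 → sign +
step 3: pivot 1 → sign +
step 4: row/col 4 already zero → sign 0
signature = (2, 2, 1)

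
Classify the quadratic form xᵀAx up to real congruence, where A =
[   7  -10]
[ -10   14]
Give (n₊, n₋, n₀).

Answer: (1, 1, 0)

Derivation:
step 0: pivot 7 → sign +
step 1: pivot -2/7 → sign −
signature = (1, 1, 0)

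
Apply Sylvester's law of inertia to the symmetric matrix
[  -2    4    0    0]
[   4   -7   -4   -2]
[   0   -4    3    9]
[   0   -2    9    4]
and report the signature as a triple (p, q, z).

Answer: (2, 2, 0)

Derivation:
step 0: pivot -2 → sign −
step 1: pivot 1 → sign +
step 2: pivot -13 → sign −
step 3: pivot 1/13 → sign +
signature = (2, 2, 0)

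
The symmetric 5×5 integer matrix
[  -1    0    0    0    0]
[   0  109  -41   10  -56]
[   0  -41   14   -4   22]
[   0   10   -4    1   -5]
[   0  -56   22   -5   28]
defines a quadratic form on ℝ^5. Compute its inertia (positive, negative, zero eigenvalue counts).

step 0: pivot -1 → sign −
step 1: pivot 109 → sign +
step 2: pivot -155/109 → sign −
step 3: pivot 19/155 → sign +
step 4: pivot -3/19 → sign −
signature = (2, 3, 0)

Answer: (2, 3, 0)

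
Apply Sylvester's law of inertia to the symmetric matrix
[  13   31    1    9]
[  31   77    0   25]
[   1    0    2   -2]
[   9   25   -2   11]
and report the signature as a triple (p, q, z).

Answer: (4, 0, 0)

Derivation:
step 0: pivot 13 → sign +
step 1: pivot 40/13 → sign +
step 2: pivot 3/40 → sign +
step 3: pivot 2/3 → sign +
signature = (4, 0, 0)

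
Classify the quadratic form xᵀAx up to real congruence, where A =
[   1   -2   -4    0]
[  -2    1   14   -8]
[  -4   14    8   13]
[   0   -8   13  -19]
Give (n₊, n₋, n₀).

step 0: pivot 1 → sign +
step 1: pivot -3 → sign −
step 2: pivot 4 → sign +
step 3: pivot 1/12 → sign +
signature = (3, 1, 0)

Answer: (3, 1, 0)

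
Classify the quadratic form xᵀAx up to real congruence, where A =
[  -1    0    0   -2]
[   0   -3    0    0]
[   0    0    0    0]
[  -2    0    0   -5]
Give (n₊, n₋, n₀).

step 0: pivot -1 → sign −
step 1: pivot -3 → sign −
step 2: pivot -1 → sign −
step 3: row/col 3 already zero → sign 0
signature = (0, 3, 1)

Answer: (0, 3, 1)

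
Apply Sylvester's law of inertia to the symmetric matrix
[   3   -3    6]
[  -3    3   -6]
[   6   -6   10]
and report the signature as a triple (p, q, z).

step 0: pivot 3 → sign +
step 1: pivot -2 → sign −
step 2: row/col 2 already zero → sign 0
signature = (1, 1, 1)

Answer: (1, 1, 1)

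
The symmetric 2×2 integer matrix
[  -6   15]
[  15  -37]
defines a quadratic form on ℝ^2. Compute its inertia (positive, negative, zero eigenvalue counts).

step 0: pivot -6 → sign −
step 1: pivot 1/2 → sign +
signature = (1, 1, 0)

Answer: (1, 1, 0)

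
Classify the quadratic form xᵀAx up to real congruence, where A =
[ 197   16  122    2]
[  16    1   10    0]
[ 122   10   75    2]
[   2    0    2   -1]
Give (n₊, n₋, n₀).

Answer: (2, 2, 0)

Derivation:
step 0: pivot 197 → sign +
step 1: pivot -59/197 → sign −
step 2: pivot -31/59 → sign −
step 3: pivot 1/31 → sign +
signature = (2, 2, 0)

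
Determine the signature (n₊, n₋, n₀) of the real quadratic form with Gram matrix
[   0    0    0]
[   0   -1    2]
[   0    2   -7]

Answer: (0, 2, 1)

Derivation:
step 0: pivot -1 → sign −
step 1: pivot -3 → sign −
step 2: row/col 2 already zero → sign 0
signature = (0, 2, 1)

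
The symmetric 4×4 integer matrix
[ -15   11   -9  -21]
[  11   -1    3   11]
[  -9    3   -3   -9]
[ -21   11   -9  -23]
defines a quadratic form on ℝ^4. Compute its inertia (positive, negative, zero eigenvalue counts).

Answer: (3, 1, 0)

Derivation:
step 0: pivot -15 → sign −
step 1: pivot 106/15 → sign +
step 2: pivot 30/53 → sign +
step 3: pivot 2/5 → sign +
signature = (3, 1, 0)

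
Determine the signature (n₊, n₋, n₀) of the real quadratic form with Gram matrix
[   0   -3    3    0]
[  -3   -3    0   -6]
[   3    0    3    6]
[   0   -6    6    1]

Answer: (2, 1, 1)

Derivation:
step 0: pivot -3 → sign −
step 1: pivot 3 → sign +
step 2: pivot 1 → sign +
step 3: row/col 3 already zero → sign 0
signature = (2, 1, 1)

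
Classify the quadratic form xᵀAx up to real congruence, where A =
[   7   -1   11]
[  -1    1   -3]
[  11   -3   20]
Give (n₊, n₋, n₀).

step 0: pivot 7 → sign +
step 1: pivot 6/7 → sign +
step 2: pivot 1/3 → sign +
signature = (3, 0, 0)

Answer: (3, 0, 0)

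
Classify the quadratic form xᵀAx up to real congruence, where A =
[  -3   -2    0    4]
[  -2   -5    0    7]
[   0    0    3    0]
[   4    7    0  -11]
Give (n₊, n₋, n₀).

Answer: (1, 3, 0)

Derivation:
step 0: pivot -3 → sign −
step 1: pivot -11/3 → sign −
step 2: pivot 3 → sign +
step 3: pivot -6/11 → sign −
signature = (1, 3, 0)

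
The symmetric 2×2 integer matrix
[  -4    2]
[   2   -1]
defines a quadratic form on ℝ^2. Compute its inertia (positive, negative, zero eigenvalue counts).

Answer: (0, 1, 1)

Derivation:
step 0: pivot -4 → sign −
step 1: row/col 1 already zero → sign 0
signature = (0, 1, 1)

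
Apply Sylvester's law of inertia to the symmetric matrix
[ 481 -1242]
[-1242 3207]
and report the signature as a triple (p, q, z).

step 0: pivot 481 → sign +
step 1: pivot 3/481 → sign +
signature = (2, 0, 0)

Answer: (2, 0, 0)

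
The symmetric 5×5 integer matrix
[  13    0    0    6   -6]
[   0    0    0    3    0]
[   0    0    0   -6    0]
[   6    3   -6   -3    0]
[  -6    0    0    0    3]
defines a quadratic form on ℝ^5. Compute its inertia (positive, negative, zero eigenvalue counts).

Answer: (3, 1, 1)

Derivation:
step 0: pivot 13 → sign +
step 1: pivot -75/13 → sign −
step 2: pivot 156/25 → sign +
step 3: pivot 3/13 → sign +
step 4: row/col 4 already zero → sign 0
signature = (3, 1, 1)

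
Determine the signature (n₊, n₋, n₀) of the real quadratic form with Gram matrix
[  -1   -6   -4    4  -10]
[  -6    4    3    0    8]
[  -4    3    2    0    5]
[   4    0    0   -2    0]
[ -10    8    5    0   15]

step 0: pivot -1 → sign −
step 1: pivot 40 → sign +
step 2: pivot -9/40 → sign −
step 3: pivot -2/9 → sign −
step 4: pivot 3 → sign +
signature = (2, 3, 0)

Answer: (2, 3, 0)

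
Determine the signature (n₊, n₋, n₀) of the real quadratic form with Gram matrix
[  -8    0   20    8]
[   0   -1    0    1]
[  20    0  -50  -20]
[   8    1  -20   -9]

step 0: pivot -8 → sign −
step 1: pivot -1 → sign −
step 2: row/col 2 already zero → sign 0
step 3: row/col 3 already zero → sign 0
signature = (0, 2, 2)

Answer: (0, 2, 2)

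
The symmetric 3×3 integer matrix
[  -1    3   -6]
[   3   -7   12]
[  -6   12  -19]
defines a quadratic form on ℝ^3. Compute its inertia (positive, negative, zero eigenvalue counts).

step 0: pivot -1 → sign −
step 1: pivot 2 → sign +
step 2: pivot -1 → sign −
signature = (1, 2, 0)

Answer: (1, 2, 0)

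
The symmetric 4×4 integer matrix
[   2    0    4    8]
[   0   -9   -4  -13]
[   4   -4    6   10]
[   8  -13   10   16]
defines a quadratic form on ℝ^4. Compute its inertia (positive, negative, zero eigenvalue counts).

step 0: pivot 2 → sign +
step 1: pivot -9 → sign −
step 2: pivot -2/9 → sign −
step 3: pivot 3 → sign +
signature = (2, 2, 0)

Answer: (2, 2, 0)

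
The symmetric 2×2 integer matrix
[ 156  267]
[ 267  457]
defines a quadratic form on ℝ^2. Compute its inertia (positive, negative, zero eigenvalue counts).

step 0: pivot 156 → sign +
step 1: pivot 1/52 → sign +
signature = (2, 0, 0)

Answer: (2, 0, 0)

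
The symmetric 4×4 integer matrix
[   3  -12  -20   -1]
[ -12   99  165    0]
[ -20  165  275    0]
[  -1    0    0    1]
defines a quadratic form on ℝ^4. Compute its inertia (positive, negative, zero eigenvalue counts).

step 0: pivot 3 → sign +
step 1: pivot 51 → sign +
step 2: pivot 6/17 → sign +
step 3: row/col 3 already zero → sign 0
signature = (3, 0, 1)

Answer: (3, 0, 1)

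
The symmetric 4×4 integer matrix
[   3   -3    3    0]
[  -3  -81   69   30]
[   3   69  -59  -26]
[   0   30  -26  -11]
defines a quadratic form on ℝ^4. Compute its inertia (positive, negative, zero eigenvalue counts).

Answer: (1, 2, 1)

Derivation:
step 0: pivot 3 → sign +
step 1: pivot -84 → sign −
step 2: pivot -2/7 → sign −
step 3: row/col 3 already zero → sign 0
signature = (1, 2, 1)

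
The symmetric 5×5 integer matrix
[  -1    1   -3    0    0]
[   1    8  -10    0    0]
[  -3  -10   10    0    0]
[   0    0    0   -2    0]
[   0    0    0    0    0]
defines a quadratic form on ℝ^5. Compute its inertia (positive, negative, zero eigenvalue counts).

step 0: pivot -1 → sign −
step 1: pivot 9 → sign +
step 2: pivot 2/9 → sign +
step 3: pivot -2 → sign −
step 4: row/col 4 already zero → sign 0
signature = (2, 2, 1)

Answer: (2, 2, 1)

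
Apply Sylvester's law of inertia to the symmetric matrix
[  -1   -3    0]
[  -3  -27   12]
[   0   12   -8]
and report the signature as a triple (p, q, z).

step 0: pivot -1 → sign −
step 1: pivot -18 → sign −
step 2: row/col 2 already zero → sign 0
signature = (0, 2, 1)

Answer: (0, 2, 1)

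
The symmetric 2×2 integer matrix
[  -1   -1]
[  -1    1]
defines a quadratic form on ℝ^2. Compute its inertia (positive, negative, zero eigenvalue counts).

Answer: (1, 1, 0)

Derivation:
step 0: pivot -1 → sign −
step 1: pivot 2 → sign +
signature = (1, 1, 0)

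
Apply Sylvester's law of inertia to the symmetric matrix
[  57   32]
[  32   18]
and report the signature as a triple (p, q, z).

Answer: (2, 0, 0)

Derivation:
step 0: pivot 57 → sign +
step 1: pivot 2/57 → sign +
signature = (2, 0, 0)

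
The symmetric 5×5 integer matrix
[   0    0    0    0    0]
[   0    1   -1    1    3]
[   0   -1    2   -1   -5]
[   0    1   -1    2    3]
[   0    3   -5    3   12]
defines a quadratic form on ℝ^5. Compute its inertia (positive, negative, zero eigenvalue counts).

Answer: (3, 1, 1)

Derivation:
step 0: pivot 1 → sign +
step 1: pivot 1 → sign +
step 2: pivot 1 → sign +
step 3: pivot -1 → sign −
step 4: row/col 4 already zero → sign 0
signature = (3, 1, 1)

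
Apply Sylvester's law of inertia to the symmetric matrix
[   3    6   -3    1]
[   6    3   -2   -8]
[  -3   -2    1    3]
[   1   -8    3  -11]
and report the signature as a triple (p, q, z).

Answer: (2, 2, 0)

Derivation:
step 0: pivot 3 → sign +
step 1: pivot -9 → sign −
step 2: pivot -2/9 → sign −
step 3: pivot 2/3 → sign +
signature = (2, 2, 0)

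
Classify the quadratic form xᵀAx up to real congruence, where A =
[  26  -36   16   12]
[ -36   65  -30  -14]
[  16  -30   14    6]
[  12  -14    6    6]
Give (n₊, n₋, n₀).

step 0: pivot 26 → sign +
step 1: pivot 197/13 → sign +
step 2: pivot 18/197 → sign +
step 3: row/col 3 already zero → sign 0
signature = (3, 0, 1)

Answer: (3, 0, 1)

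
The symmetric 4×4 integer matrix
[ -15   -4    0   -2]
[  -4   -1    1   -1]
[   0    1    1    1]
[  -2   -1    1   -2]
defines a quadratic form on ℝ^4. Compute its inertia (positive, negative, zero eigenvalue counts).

step 0: pivot -15 → sign −
step 1: pivot 1/15 → sign +
step 2: pivot -14 → sign −
step 3: pivot -3/7 → sign −
signature = (1, 3, 0)

Answer: (1, 3, 0)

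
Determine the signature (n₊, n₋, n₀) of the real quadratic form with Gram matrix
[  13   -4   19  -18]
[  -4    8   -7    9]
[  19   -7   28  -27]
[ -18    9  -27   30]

step 0: pivot 13 → sign +
step 1: pivot 88/13 → sign +
step 2: pivot 3/88 → sign +
step 3: pivot 3 → sign +
signature = (4, 0, 0)

Answer: (4, 0, 0)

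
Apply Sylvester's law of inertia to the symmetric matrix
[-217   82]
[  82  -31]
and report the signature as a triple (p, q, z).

step 0: pivot -217 → sign −
step 1: pivot -3/217 → sign −
signature = (0, 2, 0)

Answer: (0, 2, 0)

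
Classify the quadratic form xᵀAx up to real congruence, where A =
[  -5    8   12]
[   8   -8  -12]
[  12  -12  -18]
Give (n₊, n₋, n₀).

Answer: (1, 1, 1)

Derivation:
step 0: pivot -5 → sign −
step 1: pivot 24/5 → sign +
step 2: row/col 2 already zero → sign 0
signature = (1, 1, 1)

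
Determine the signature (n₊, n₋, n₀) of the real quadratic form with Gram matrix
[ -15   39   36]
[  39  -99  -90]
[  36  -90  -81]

Answer: (1, 1, 1)

Derivation:
step 0: pivot -15 → sign −
step 1: pivot 12/5 → sign +
step 2: row/col 2 already zero → sign 0
signature = (1, 1, 1)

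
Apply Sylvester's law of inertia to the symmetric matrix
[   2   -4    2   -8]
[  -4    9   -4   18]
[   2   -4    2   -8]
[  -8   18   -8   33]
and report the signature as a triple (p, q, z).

step 0: pivot 2 → sign +
step 1: pivot 1 → sign +
step 2: pivot -3 → sign −
step 3: row/col 3 already zero → sign 0
signature = (2, 1, 1)

Answer: (2, 1, 1)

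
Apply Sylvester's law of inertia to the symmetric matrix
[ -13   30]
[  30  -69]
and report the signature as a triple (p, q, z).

step 0: pivot -13 → sign −
step 1: pivot 3/13 → sign +
signature = (1, 1, 0)

Answer: (1, 1, 0)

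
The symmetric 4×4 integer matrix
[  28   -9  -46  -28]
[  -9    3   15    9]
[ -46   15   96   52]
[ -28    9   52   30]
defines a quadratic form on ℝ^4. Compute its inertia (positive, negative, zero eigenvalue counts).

step 0: pivot 28 → sign +
step 1: pivot 3/28 → sign +
step 2: pivot 20 → sign +
step 3: pivot 1/5 → sign +
signature = (4, 0, 0)

Answer: (4, 0, 0)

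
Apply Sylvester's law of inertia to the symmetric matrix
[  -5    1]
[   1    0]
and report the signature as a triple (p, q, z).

step 0: pivot -5 → sign −
step 1: pivot 1/5 → sign +
signature = (1, 1, 0)

Answer: (1, 1, 0)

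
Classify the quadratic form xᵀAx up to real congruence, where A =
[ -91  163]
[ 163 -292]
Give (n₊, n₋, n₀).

step 0: pivot -91 → sign −
step 1: pivot -3/91 → sign −
signature = (0, 2, 0)

Answer: (0, 2, 0)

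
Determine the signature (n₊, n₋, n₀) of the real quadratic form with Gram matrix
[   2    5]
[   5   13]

step 0: pivot 2 → sign +
step 1: pivot 1/2 → sign +
signature = (2, 0, 0)

Answer: (2, 0, 0)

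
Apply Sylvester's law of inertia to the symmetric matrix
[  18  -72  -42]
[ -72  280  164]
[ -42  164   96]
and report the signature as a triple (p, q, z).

step 0: pivot 18 → sign +
step 1: pivot -8 → sign −
step 2: row/col 2 already zero → sign 0
signature = (1, 1, 1)

Answer: (1, 1, 1)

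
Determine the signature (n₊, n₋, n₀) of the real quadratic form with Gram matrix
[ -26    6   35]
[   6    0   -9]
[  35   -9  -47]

Answer: (1, 2, 0)

Derivation:
step 0: pivot -26 → sign −
step 1: pivot 18/13 → sign +
step 2: pivot -1/2 → sign −
signature = (1, 2, 0)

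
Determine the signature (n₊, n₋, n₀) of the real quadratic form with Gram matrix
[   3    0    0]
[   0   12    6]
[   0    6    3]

step 0: pivot 3 → sign +
step 1: pivot 12 → sign +
step 2: row/col 2 already zero → sign 0
signature = (2, 0, 1)

Answer: (2, 0, 1)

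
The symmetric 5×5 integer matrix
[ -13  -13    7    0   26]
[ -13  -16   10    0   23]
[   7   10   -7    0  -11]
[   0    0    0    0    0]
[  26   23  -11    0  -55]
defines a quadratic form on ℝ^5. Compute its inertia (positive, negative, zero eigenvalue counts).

Answer: (0, 3, 2)

Derivation:
step 0: pivot -13 → sign −
step 1: pivot -3 → sign −
step 2: pivot -3/13 → sign −
step 3: row/col 3 already zero → sign 0
step 4: row/col 4 already zero → sign 0
signature = (0, 3, 2)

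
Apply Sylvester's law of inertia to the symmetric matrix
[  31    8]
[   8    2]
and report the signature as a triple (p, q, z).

step 0: pivot 31 → sign +
step 1: pivot -2/31 → sign −
signature = (1, 1, 0)

Answer: (1, 1, 0)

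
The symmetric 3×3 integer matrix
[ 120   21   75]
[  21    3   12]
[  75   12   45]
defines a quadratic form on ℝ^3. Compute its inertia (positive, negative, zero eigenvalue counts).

step 0: pivot 120 → sign +
step 1: pivot -27/40 → sign −
step 2: row/col 2 already zero → sign 0
signature = (1, 1, 1)

Answer: (1, 1, 1)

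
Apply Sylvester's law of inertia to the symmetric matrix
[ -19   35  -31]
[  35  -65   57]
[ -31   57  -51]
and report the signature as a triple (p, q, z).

Answer: (0, 3, 0)

Derivation:
step 0: pivot -19 → sign −
step 1: pivot -10/19 → sign −
step 2: pivot -2/5 → sign −
signature = (0, 3, 0)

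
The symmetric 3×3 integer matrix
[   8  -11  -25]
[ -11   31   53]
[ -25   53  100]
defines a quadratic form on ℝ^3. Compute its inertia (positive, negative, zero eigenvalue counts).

step 0: pivot 8 → sign +
step 1: pivot 127/8 → sign +
step 2: pivot 3/127 → sign +
signature = (3, 0, 0)

Answer: (3, 0, 0)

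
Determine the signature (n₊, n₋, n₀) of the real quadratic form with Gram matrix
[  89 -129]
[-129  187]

step 0: pivot 89 → sign +
step 1: pivot 2/89 → sign +
signature = (2, 0, 0)

Answer: (2, 0, 0)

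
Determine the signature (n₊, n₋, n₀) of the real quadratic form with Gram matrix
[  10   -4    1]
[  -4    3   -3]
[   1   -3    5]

Answer: (3, 0, 0)

Derivation:
step 0: pivot 10 → sign +
step 1: pivot 7/5 → sign +
step 2: pivot 1/14 → sign +
signature = (3, 0, 0)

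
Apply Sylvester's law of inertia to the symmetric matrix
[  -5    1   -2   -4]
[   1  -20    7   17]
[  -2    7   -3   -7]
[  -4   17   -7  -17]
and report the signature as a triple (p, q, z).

step 0: pivot -5 → sign −
step 1: pivot -99/5 → sign −
step 2: pivot -6/11 → sign −
step 3: row/col 3 already zero → sign 0
signature = (0, 3, 1)

Answer: (0, 3, 1)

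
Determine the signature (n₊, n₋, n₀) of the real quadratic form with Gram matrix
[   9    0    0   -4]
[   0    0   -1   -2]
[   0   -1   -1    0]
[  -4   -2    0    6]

Answer: (3, 1, 0)

Derivation:
step 0: pivot 9 → sign +
step 1: pivot -1 → sign −
step 2: pivot 1 → sign +
step 3: pivot 2/9 → sign +
signature = (3, 1, 0)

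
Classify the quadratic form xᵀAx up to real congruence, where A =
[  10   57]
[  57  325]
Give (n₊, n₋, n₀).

step 0: pivot 10 → sign +
step 1: pivot 1/10 → sign +
signature = (2, 0, 0)

Answer: (2, 0, 0)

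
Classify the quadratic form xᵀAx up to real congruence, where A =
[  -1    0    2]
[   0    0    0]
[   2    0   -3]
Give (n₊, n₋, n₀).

Answer: (1, 1, 1)

Derivation:
step 0: pivot -1 → sign −
step 1: pivot 1 → sign +
step 2: row/col 2 already zero → sign 0
signature = (1, 1, 1)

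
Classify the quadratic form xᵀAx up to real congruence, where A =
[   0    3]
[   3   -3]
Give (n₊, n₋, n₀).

step 0: pivot -3 → sign −
step 1: pivot 3 → sign +
signature = (1, 1, 0)

Answer: (1, 1, 0)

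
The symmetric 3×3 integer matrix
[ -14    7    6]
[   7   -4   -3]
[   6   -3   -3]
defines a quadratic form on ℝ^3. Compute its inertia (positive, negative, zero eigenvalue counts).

Answer: (0, 3, 0)

Derivation:
step 0: pivot -14 → sign −
step 1: pivot -1/2 → sign −
step 2: pivot -3/7 → sign −
signature = (0, 3, 0)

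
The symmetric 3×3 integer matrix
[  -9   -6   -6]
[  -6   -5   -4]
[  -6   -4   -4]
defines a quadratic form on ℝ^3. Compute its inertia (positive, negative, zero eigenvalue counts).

step 0: pivot -9 → sign −
step 1: pivot -1 → sign −
step 2: row/col 2 already zero → sign 0
signature = (0, 2, 1)

Answer: (0, 2, 1)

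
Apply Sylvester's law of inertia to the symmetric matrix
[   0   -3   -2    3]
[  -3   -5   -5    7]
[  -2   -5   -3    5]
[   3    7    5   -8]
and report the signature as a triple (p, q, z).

step 0: pivot -5 → sign −
step 1: pivot 9/5 → sign +
step 2: pivot 13/9 → sign +
step 3: pivot -3/13 → sign −
signature = (2, 2, 0)

Answer: (2, 2, 0)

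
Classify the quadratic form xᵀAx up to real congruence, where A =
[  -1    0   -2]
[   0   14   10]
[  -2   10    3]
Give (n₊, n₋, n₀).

step 0: pivot -1 → sign −
step 1: pivot 14 → sign +
step 2: pivot -1/7 → sign −
signature = (1, 2, 0)

Answer: (1, 2, 0)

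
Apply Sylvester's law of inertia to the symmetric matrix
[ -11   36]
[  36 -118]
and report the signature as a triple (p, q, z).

step 0: pivot -11 → sign −
step 1: pivot -2/11 → sign −
signature = (0, 2, 0)

Answer: (0, 2, 0)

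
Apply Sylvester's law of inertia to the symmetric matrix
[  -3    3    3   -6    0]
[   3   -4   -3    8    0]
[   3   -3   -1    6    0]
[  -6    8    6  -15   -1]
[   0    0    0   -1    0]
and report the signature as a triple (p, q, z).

step 0: pivot -3 → sign −
step 1: pivot -1 → sign −
step 2: pivot 2 → sign +
step 3: pivot 1 → sign +
step 4: pivot -1 → sign −
signature = (2, 3, 0)

Answer: (2, 3, 0)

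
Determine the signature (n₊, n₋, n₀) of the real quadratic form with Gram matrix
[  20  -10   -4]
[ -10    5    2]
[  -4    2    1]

Answer: (2, 0, 1)

Derivation:
step 0: pivot 20 → sign +
step 1: pivot 1/5 → sign +
step 2: row/col 2 already zero → sign 0
signature = (2, 0, 1)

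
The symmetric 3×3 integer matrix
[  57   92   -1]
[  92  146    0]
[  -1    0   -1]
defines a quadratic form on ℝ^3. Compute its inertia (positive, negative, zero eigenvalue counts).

Answer: (2, 1, 0)

Derivation:
step 0: pivot 57 → sign +
step 1: pivot -142/57 → sign −
step 2: pivot 2/71 → sign +
signature = (2, 1, 0)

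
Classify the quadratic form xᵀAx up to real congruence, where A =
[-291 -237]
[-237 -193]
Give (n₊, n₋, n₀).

step 0: pivot -291 → sign −
step 1: pivot 2/97 → sign +
signature = (1, 1, 0)

Answer: (1, 1, 0)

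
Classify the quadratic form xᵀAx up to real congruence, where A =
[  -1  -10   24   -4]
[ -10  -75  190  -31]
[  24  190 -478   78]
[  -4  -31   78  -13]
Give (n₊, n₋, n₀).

Answer: (1, 3, 0)

Derivation:
step 0: pivot -1 → sign −
step 1: pivot 25 → sign +
step 2: pivot -2 → sign −
step 3: pivot -6/25 → sign −
signature = (1, 3, 0)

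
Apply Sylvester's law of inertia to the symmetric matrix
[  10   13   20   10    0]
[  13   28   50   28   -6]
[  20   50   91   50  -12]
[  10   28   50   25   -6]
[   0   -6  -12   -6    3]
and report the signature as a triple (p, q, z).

Answer: (4, 1, 0)

Derivation:
step 0: pivot 10 → sign +
step 1: pivot 111/10 → sign +
step 2: pivot -33/37 → sign −
step 3: pivot 15/11 → sign +
step 4: pivot 3/5 → sign +
signature = (4, 1, 0)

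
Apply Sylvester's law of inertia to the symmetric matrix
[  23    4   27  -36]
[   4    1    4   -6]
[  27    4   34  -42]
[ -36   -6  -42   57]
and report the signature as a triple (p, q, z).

step 0: pivot 23 → sign +
step 1: pivot 7/23 → sign +
step 2: pivot 5/7 → sign +
step 3: pivot -3/5 → sign −
signature = (3, 1, 0)

Answer: (3, 1, 0)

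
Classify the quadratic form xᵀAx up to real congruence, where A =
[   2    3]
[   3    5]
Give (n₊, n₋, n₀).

Answer: (2, 0, 0)

Derivation:
step 0: pivot 2 → sign +
step 1: pivot 1/2 → sign +
signature = (2, 0, 0)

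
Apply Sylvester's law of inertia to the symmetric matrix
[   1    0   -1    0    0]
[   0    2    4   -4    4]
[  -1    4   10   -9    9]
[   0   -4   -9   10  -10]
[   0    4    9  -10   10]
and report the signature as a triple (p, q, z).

Answer: (4, 0, 1)

Derivation:
step 0: pivot 1 → sign +
step 1: pivot 2 → sign +
step 2: pivot 1 → sign +
step 3: pivot 1 → sign +
step 4: row/col 4 already zero → sign 0
signature = (4, 0, 1)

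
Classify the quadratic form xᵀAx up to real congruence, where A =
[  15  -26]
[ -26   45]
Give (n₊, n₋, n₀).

step 0: pivot 15 → sign +
step 1: pivot -1/15 → sign −
signature = (1, 1, 0)

Answer: (1, 1, 0)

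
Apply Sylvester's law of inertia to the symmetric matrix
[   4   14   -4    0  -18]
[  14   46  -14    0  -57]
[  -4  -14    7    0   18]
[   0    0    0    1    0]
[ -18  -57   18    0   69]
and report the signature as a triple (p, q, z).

step 0: pivot 4 → sign +
step 1: pivot -3 → sign −
step 2: pivot 3 → sign +
step 3: pivot 1 → sign +
step 4: row/col 4 already zero → sign 0
signature = (3, 1, 1)

Answer: (3, 1, 1)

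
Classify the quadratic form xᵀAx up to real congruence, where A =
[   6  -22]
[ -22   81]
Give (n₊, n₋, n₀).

Answer: (2, 0, 0)

Derivation:
step 0: pivot 6 → sign +
step 1: pivot 1/3 → sign +
signature = (2, 0, 0)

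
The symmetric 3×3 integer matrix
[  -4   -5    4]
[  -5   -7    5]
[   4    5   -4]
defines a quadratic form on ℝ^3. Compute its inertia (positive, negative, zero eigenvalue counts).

Answer: (0, 2, 1)

Derivation:
step 0: pivot -4 → sign −
step 1: pivot -3/4 → sign −
step 2: row/col 2 already zero → sign 0
signature = (0, 2, 1)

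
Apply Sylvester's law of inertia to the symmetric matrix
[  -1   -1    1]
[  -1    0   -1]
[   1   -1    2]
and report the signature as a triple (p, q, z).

Answer: (1, 2, 0)

Derivation:
step 0: pivot -1 → sign −
step 1: pivot 1 → sign +
step 2: pivot -1 → sign −
signature = (1, 2, 0)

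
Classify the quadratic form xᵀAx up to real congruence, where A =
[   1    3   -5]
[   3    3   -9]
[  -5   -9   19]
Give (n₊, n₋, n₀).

step 0: pivot 1 → sign +
step 1: pivot -6 → sign −
step 2: row/col 2 already zero → sign 0
signature = (1, 1, 1)

Answer: (1, 1, 1)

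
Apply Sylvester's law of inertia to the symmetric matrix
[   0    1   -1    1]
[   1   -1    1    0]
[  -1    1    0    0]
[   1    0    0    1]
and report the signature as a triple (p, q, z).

step 0: pivot -1 → sign −
step 1: pivot 1 → sign +
step 2: pivot 1 → sign +
step 3: row/col 3 already zero → sign 0
signature = (2, 1, 1)

Answer: (2, 1, 1)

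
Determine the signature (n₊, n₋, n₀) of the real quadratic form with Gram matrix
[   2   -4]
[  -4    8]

step 0: pivot 2 → sign +
step 1: row/col 1 already zero → sign 0
signature = (1, 0, 1)

Answer: (1, 0, 1)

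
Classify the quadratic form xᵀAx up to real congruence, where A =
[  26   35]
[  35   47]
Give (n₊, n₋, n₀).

step 0: pivot 26 → sign +
step 1: pivot -3/26 → sign −
signature = (1, 1, 0)

Answer: (1, 1, 0)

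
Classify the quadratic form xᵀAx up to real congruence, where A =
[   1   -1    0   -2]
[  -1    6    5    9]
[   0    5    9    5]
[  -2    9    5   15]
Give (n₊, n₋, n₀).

Answer: (4, 0, 0)

Derivation:
step 0: pivot 1 → sign +
step 1: pivot 5 → sign +
step 2: pivot 4 → sign +
step 3: pivot 1/5 → sign +
signature = (4, 0, 0)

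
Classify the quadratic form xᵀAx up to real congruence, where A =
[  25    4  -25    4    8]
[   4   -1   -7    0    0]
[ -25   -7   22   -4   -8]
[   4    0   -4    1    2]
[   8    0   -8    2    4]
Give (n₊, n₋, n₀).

step 0: pivot 25 → sign +
step 1: pivot -41/25 → sign −
step 2: pivot 102/41 → sign +
step 3: pivot 1/17 → sign +
step 4: row/col 4 already zero → sign 0
signature = (3, 1, 1)

Answer: (3, 1, 1)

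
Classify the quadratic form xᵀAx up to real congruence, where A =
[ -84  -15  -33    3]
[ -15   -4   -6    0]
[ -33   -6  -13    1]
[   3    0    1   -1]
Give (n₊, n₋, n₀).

step 0: pivot -84 → sign −
step 1: pivot -37/28 → sign −
step 2: pivot -1/37 → sign −
step 3: row/col 3 already zero → sign 0
signature = (0, 3, 1)

Answer: (0, 3, 1)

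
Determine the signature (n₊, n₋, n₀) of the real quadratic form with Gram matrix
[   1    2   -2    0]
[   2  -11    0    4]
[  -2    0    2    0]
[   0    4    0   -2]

step 0: pivot 1 → sign +
step 1: pivot -15 → sign −
step 2: pivot -14/15 → sign −
step 3: pivot 2/7 → sign +
signature = (2, 2, 0)

Answer: (2, 2, 0)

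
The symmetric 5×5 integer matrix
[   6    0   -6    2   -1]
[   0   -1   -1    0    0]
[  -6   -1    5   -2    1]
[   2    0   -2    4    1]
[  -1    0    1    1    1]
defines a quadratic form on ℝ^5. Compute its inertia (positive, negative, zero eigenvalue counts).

Answer: (3, 1, 1)

Derivation:
step 0: pivot 6 → sign +
step 1: pivot -1 → sign −
step 2: pivot 10/3 → sign +
step 3: pivot 3/10 → sign +
step 4: row/col 4 already zero → sign 0
signature = (3, 1, 1)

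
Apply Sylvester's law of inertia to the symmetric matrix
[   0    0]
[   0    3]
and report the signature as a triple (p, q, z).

step 0: pivot 3 → sign +
step 1: row/col 1 already zero → sign 0
signature = (1, 0, 1)

Answer: (1, 0, 1)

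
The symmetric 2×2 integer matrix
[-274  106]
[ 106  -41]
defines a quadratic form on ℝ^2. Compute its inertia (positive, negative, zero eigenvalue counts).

Answer: (1, 1, 0)

Derivation:
step 0: pivot -274 → sign −
step 1: pivot 1/137 → sign +
signature = (1, 1, 0)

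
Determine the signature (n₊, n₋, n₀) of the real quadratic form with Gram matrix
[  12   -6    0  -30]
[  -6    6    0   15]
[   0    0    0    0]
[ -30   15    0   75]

Answer: (2, 0, 2)

Derivation:
step 0: pivot 12 → sign +
step 1: pivot 3 → sign +
step 2: row/col 2 already zero → sign 0
step 3: row/col 3 already zero → sign 0
signature = (2, 0, 2)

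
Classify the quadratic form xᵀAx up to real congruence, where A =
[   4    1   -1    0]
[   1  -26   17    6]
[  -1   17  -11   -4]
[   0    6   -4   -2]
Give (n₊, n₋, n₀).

step 0: pivot 4 → sign +
step 1: pivot -105/4 → sign −
step 2: pivot 3/35 → sign +
step 3: pivot -2/3 → sign −
signature = (2, 2, 0)

Answer: (2, 2, 0)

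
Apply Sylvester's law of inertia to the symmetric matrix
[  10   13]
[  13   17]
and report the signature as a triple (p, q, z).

step 0: pivot 10 → sign +
step 1: pivot 1/10 → sign +
signature = (2, 0, 0)

Answer: (2, 0, 0)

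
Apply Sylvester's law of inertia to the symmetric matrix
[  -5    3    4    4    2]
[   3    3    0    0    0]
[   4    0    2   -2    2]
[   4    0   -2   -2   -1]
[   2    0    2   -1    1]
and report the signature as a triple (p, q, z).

step 0: pivot -5 → sign −
step 1: pivot 24/5 → sign +
step 2: pivot 4 → sign +
step 3: pivot -3/4 → sign −
step 4: row/col 4 already zero → sign 0
signature = (2, 2, 1)

Answer: (2, 2, 1)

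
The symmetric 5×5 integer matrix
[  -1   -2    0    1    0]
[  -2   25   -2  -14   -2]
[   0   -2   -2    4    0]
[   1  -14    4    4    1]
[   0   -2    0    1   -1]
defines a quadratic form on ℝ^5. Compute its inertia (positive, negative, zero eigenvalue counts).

Answer: (2, 3, 0)

Derivation:
step 0: pivot -1 → sign −
step 1: pivot 29 → sign +
step 2: pivot -62/29 → sign −
step 3: pivot 3/31 → sign +
step 4: pivot -2 → sign −
signature = (2, 3, 0)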